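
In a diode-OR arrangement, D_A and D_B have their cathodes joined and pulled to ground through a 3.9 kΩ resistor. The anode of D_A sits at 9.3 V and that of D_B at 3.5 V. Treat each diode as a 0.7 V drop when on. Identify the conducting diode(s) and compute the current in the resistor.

Assume both conduct. Then node N would need to be at both 9.3−0.7 = 8.6 V and 3.5−0.7 = 2.8 V, which is impossible.
Assume only D_A conducts: V_N = 9.3 − 0.7 = 8.6 V, so I_R = 8.6/3.9 = 2.21 mA.
Check D_B: its anode-to-cathode voltage is 3.5 − 8.6 = -5.1 V < 0.7 V, so it is off. The assumption is consistent.

Only D_A conducts; I_R ≈ 2.2 mA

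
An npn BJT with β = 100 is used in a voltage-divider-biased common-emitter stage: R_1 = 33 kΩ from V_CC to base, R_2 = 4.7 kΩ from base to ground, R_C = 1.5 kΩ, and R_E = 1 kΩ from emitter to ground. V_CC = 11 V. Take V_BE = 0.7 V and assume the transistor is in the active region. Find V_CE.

V_CE ≈ 9.4 V

Thevenize the base divider: V_Th = V_CC·R_2/(R_1+R_2) = 11×4.7/37.7 = 1.37 V, R_Th = R_1‖R_2 = 4.11 kΩ.
Base-emitter loop: V_Th = I_B·R_Th + V_BE + (β+1)I_B·R_E, so I_B = (1.37 − 0.7) / (4.11 + 101×1) = 0.00639 mA.
I_C = β·I_B = 100×0.00639 = 0.639 mA, and I_E = (β+1)I_B = 0.645 mA.
V_CE = V_CC − I_C·R_C − I_E·R_E = 11 − 0.639×1.5 − 0.645×1 = 9.4 V.
V_CE = 9.4 V > 0.2 V confirms active-region operation.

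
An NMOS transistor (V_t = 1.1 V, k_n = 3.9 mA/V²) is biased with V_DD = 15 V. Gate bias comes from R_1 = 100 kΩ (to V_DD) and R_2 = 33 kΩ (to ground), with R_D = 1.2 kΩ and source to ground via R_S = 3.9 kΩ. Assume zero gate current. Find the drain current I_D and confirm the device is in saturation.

I_D ≈ 0.54 mA

V_G = V_DD·R_2/(R_1+R_2) = 15×33/133 = 3.72 V.
Assume saturation: I_D = (k_n/2)(V_GS − V_t)² with V_GS = V_G − I_D·R_S = 3.72 − 3.9·I_D.
Substituting gives 29.7·I_D² − 40.9·I_D + 13.4 = 0, with roots I_D = 0.538 or 0.841 mA.
The root I_D = 0.841 mA gives V_GS = 0.443 V ≤ V_t, so take I_D = 0.538 mA.
Then V_GS = 1.63 V and V_DS = V_DD − I_D(R_D+R_S) = 15 − 0.538×5.1 = 12.3 V.
Saturation requires V_DS ≥ V_GS − V_t = 0.525 V; 12.3 ≥ 0.525 ✓.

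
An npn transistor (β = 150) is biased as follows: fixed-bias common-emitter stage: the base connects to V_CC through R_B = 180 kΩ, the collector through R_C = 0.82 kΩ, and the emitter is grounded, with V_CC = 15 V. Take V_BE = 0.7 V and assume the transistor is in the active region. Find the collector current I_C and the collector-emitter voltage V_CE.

Base loop: V_CC = I_B·R_B + V_BE, so I_B = (15 − 0.7)/180 kΩ = 0.0794 mA.
In the active region I_C = β·I_B = 150 × 0.0794 = 11.9 mA.
Collector loop: V_CE = V_CC − I_C·R_C = 15 − 11.9×0.82 = 5.23 V.
Since V_CE = 5.23 V > V_CE(sat) ≈ 0.2 V, the transistor is in the active region as assumed.

I_C ≈ 12 mA, V_CE ≈ 5.2 V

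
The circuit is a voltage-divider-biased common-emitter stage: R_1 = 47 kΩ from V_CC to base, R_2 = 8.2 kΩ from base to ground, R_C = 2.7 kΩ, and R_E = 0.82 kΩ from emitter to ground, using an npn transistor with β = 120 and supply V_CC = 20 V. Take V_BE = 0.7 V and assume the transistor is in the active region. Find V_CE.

V_CE ≈ 11 V

Thevenize the base divider: V_Th = V_CC·R_2/(R_1+R_2) = 20×8.2/55.2 = 2.97 V, R_Th = R_1‖R_2 = 6.98 kΩ.
Base-emitter loop: V_Th = I_B·R_Th + V_BE + (β+1)I_B·R_E, so I_B = (2.97 − 0.7) / (6.98 + 121×0.82) = 0.0214 mA.
I_C = β·I_B = 120×0.0214 = 2.57 mA, and I_E = (β+1)I_B = 2.59 mA.
V_CE = V_CC − I_C·R_C − I_E·R_E = 20 − 2.57×2.7 − 2.59×0.82 = 10.9 V.
V_CE = 10.9 V > 0.2 V confirms active-region operation.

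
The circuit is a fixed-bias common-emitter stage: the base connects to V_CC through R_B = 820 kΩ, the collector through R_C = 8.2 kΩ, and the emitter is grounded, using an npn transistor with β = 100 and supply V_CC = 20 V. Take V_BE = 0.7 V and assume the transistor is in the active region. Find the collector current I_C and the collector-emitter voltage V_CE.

I_C ≈ 2.4 mA, V_CE ≈ 0.7 V

Base loop: V_CC = I_B·R_B + V_BE, so I_B = (20 − 0.7)/820 kΩ = 0.0235 mA.
In the active region I_C = β·I_B = 100 × 0.0235 = 2.35 mA.
Collector loop: V_CE = V_CC − I_C·R_C = 20 − 2.35×8.2 = 0.7 V.
Since V_CE = 0.7 V > V_CE(sat) ≈ 0.2 V, the transistor is in the active region as assumed.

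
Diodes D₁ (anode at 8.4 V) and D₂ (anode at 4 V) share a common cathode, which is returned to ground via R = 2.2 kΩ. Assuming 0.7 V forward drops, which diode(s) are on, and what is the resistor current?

Assume both conduct. Then node N would need to be at both 8.4−0.7 = 7.7 V and 4−0.7 = 3.3 V, which is impossible.
Assume only D₁ conducts: V_N = 8.4 − 0.7 = 7.7 V, so I_R = 7.7/2.2 = 3.5 mA.
Check D₂: its anode-to-cathode voltage is 4 − 7.7 = -3.7 V < 0.7 V, so it is off. The assumption is consistent.

Only D₁ conducts; I_R ≈ 3.5 mA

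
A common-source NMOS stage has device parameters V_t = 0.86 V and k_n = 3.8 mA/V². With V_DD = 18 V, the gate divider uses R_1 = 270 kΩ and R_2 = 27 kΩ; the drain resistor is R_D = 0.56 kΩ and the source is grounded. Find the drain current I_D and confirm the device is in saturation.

I_D ≈ 1.1 mA

V_G = V_DD·R_2/(R_1+R_2) = 18×27/297 = 1.64 V. With the source grounded, V_GS = V_G = 1.64 V.
Assume saturation: I_D = (k_n/2)(V_GS − V_t)² = (3.8/2)×(1.64 − 0.86)² = 1.9×0.776² = 1.15 mA.
V_DS = V_DD − I_D·R_D = 18 − 1.15×0.56 = 17.4 V.
Saturation requires V_DS ≥ V_GS − V_t = 0.776 V; 17.4 ≥ 0.776 ✓.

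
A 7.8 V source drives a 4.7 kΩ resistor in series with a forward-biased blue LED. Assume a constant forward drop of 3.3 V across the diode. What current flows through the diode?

I ≈ 0.96 mA

KVL around the loop: 7.8 = V_D + I·R = 3.3 + I × 4.7 kΩ.
So I = (7.8 − 3.3) / 4.7 kΩ = 4.5 / 4.7 = 0.957 mA.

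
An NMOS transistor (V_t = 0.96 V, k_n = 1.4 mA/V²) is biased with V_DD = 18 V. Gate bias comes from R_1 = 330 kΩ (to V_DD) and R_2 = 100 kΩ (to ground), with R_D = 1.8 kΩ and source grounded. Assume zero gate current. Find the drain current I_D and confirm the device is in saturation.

V_G = V_DD·R_2/(R_1+R_2) = 18×100/430 = 4.19 V. With the source grounded, V_GS = V_G = 4.19 V.
Assume saturation: I_D = (k_n/2)(V_GS − V_t)² = (1.4/2)×(4.19 − 0.96)² = 0.7×3.23² = 7.29 mA.
V_DS = V_DD − I_D·R_D = 18 − 7.29×1.8 = 4.89 V.
Saturation requires V_DS ≥ V_GS − V_t = 3.23 V; 4.89 ≥ 3.23 ✓.

I_D ≈ 7.3 mA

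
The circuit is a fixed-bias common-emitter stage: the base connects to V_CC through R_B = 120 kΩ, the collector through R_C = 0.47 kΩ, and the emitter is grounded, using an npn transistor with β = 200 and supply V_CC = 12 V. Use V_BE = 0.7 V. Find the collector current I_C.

I_C ≈ 19 mA

Base loop: V_CC = I_B·R_B + V_BE, so I_B = (12 − 0.7)/120 kΩ = 0.0942 mA.
In the active region I_C = β·I_B = 200 × 0.0942 = 18.8 mA.
Collector loop: V_CE = V_CC − I_C·R_C = 12 − 18.8×0.47 = 3.15 V.
Since V_CE = 3.15 V > V_CE(sat) ≈ 0.2 V, the transistor is in the active region as assumed.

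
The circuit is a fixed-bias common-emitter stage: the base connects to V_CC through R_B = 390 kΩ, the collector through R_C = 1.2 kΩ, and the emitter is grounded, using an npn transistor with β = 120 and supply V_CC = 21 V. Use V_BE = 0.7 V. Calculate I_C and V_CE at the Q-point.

I_C ≈ 6.2 mA, V_CE ≈ 14 V

Base loop: V_CC = I_B·R_B + V_BE, so I_B = (21 − 0.7)/390 kΩ = 0.0521 mA.
In the active region I_C = β·I_B = 120 × 0.0521 = 6.25 mA.
Collector loop: V_CE = V_CC − I_C·R_C = 21 − 6.25×1.2 = 13.5 V.
Since V_CE = 13.5 V > V_CE(sat) ≈ 0.2 V, the transistor is in the active region as assumed.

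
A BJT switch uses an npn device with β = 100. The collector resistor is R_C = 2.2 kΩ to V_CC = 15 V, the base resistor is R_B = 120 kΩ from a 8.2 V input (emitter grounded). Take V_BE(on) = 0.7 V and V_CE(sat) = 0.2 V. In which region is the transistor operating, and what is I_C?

Assume active. Base-emitter loop: I_B = (V_BB − V_BE)/R_B = (8.2 − 0.7)/120 = 0.0625 mA.
I_C = β·I_B = 100×0.0625 = 6.25 mA.
V_CE = V_CC − I_C·R_C = 15 − 6.25×2.2 = 1.25 V > V_CE(sat), so the active-region assumption holds.

active; I_C ≈ 6.2 mA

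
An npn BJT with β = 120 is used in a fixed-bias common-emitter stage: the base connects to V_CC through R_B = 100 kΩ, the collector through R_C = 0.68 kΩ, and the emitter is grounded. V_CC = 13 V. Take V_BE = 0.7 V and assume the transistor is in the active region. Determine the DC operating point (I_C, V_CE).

Base loop: V_CC = I_B·R_B + V_BE, so I_B = (13 − 0.7)/100 kΩ = 0.123 mA.
In the active region I_C = β·I_B = 120 × 0.123 = 14.8 mA.
Collector loop: V_CE = V_CC − I_C·R_C = 13 − 14.8×0.68 = 2.96 V.
Since V_CE = 2.96 V > V_CE(sat) ≈ 0.2 V, the transistor is in the active region as assumed.

I_C ≈ 15 mA, V_CE ≈ 3 V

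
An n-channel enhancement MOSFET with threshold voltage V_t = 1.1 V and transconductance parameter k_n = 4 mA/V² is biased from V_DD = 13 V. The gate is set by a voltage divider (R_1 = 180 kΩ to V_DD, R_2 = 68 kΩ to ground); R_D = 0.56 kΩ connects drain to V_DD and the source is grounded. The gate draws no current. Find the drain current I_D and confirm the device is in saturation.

V_G = V_DD·R_2/(R_1+R_2) = 13×68/248 = 3.56 V. With the source grounded, V_GS = V_G = 3.56 V.
Assume saturation: I_D = (k_n/2)(V_GS − V_t)² = (4/2)×(3.56 − 1.1)² = 2×2.46² = 12.1 mA.
V_DS = V_DD − I_D·R_D = 13 − 12.1×0.56 = 6.2 V.
Saturation requires V_DS ≥ V_GS − V_t = 2.46 V; 6.2 ≥ 2.46 ✓.

I_D ≈ 12 mA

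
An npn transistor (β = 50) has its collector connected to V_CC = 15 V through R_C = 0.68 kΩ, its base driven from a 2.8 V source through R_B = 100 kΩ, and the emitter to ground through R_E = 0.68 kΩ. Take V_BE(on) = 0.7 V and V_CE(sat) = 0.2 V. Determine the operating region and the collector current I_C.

Assume active. Base-emitter loop: I_B = (V_BB − V_BE)/(R_B + (β+1)R_E) = (2.8 − 0.7)/(100 + 51×0.68) = 0.0156 mA.
I_C = β·I_B = 50×0.0156 = 0.78 mA.
V_CE = V_CC − I_C·R_C − I_E·R_E = 15 − 0.78×0.68 − 0.795×0.68 = 13.9 V > V_CE(sat), so the active-region assumption holds.

active; I_C ≈ 0.78 mA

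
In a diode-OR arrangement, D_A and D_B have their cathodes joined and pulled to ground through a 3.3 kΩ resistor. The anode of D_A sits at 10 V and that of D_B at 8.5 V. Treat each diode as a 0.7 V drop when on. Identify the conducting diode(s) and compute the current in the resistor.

Only D_A conducts; I_R ≈ 2.8 mA

Assume both conduct. Then node N would need to be at both 10−0.7 = 9.3 V and 8.5−0.7 = 7.8 V, which is impossible.
Assume only D_A conducts: V_N = 10 − 0.7 = 9.3 V, so I_R = 9.3/3.3 = 2.82 mA.
Check D_B: its anode-to-cathode voltage is 8.5 − 9.3 = -0.8 V < 0.7 V, so it is off. The assumption is consistent.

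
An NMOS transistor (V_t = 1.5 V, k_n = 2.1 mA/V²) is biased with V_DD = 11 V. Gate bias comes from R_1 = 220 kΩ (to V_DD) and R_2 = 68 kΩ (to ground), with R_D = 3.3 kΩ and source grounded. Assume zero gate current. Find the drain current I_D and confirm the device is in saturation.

V_G = V_DD·R_2/(R_1+R_2) = 11×68/288 = 2.6 V. With the source grounded, V_GS = V_G = 2.6 V.
Assume saturation: I_D = (k_n/2)(V_GS − V_t)² = (2.1/2)×(2.6 − 1.5)² = 1.05×1.1² = 1.26 mA.
V_DS = V_DD − I_D·R_D = 11 − 1.26×3.3 = 6.83 V.
Saturation requires V_DS ≥ V_GS − V_t = 1.1 V; 6.83 ≥ 1.1 ✓.

I_D ≈ 1.3 mA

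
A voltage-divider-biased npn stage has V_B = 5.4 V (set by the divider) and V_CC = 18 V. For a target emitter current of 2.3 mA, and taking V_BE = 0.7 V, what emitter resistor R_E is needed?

R_E ≈ 2 kΩ

V_E = V_B − V_BE = 5.4 − 0.7 = 4.7 V.
R_E = V_E / I_E = 4.7 / 2.3 = 2.04 kΩ.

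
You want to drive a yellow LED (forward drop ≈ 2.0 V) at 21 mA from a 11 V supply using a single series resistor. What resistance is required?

R ≈ 0.43 kΩ

The resistor drops V_S − V_D = 11 − 2.0 = 9 V at 21 mA.
R = 9 V / 21 mA = 0.429 kΩ.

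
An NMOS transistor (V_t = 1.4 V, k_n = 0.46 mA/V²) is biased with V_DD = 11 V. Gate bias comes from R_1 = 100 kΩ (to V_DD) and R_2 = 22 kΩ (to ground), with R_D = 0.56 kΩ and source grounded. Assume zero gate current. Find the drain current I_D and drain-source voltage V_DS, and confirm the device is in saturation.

V_G = V_DD·R_2/(R_1+R_2) = 11×22/122 = 1.98 V. With the source grounded, V_GS = V_G = 1.98 V.
Assume saturation: I_D = (k_n/2)(V_GS − V_t)² = (0.46/2)×(1.98 − 1.4)² = 0.23×0.584² = 0.0783 mA.
V_DS = V_DD − I_D·R_D = 11 − 0.0783×0.56 = 11 V.
Saturation requires V_DS ≥ V_GS − V_t = 0.584 V; 11 ≥ 0.584 ✓.

I_D ≈ 0.078 mA, V_DS ≈ 11 V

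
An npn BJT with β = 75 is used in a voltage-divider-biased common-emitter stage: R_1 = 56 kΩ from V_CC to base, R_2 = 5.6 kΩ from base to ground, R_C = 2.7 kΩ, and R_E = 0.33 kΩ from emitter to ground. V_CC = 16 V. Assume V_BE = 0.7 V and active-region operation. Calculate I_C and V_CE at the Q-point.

I_C ≈ 1.9 mA, V_CE ≈ 10 V

Thevenize the base divider: V_Th = V_CC·R_2/(R_1+R_2) = 16×5.6/61.6 = 1.45 V, R_Th = R_1‖R_2 = 5.09 kΩ.
Base-emitter loop: V_Th = I_B·R_Th + V_BE + (β+1)I_B·R_E, so I_B = (1.45 − 0.7) / (5.09 + 76×0.33) = 0.025 mA.
I_C = β·I_B = 75×0.025 = 1.88 mA, and I_E = (β+1)I_B = 1.9 mA.
V_CE = V_CC − I_C·R_C − I_E·R_E = 16 − 1.88×2.7 − 1.9×0.33 = 10.3 V.
V_CE = 10.3 V > 0.2 V confirms active-region operation.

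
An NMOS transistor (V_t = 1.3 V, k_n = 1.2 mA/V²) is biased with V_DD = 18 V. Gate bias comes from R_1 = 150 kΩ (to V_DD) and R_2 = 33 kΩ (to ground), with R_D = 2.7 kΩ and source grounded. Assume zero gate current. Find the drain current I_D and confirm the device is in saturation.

I_D ≈ 2.3 mA

V_G = V_DD·R_2/(R_1+R_2) = 18×33/183 = 3.25 V. With the source grounded, V_GS = V_G = 3.25 V.
Assume saturation: I_D = (k_n/2)(V_GS − V_t)² = (1.2/2)×(3.25 − 1.3)² = 0.6×1.95² = 2.27 mA.
V_DS = V_DD − I_D·R_D = 18 − 2.27×2.7 = 11.9 V.
Saturation requires V_DS ≥ V_GS − V_t = 1.95 V; 11.9 ≥ 1.95 ✓.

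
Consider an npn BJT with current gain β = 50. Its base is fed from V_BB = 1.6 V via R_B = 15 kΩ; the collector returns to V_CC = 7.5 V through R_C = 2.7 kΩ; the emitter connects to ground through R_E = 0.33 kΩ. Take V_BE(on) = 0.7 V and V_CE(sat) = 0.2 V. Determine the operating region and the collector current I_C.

active; I_C ≈ 1.4 mA

Assume active. Base-emitter loop: I_B = (V_BB − V_BE)/(R_B + (β+1)R_E) = (1.6 − 0.7)/(15 + 51×0.33) = 0.0283 mA.
I_C = β·I_B = 50×0.0283 = 1.41 mA.
V_CE = V_CC − I_C·R_C − I_E·R_E = 7.5 − 1.41×2.7 − 1.44×0.33 = 3.21 V > V_CE(sat), so the active-region assumption holds.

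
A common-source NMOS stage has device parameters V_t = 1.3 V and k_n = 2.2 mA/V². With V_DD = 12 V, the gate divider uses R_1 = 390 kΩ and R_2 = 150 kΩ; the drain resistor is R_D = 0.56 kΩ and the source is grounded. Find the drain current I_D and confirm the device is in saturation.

V_G = V_DD·R_2/(R_1+R_2) = 12×150/540 = 3.33 V. With the source grounded, V_GS = V_G = 3.33 V.
Assume saturation: I_D = (k_n/2)(V_GS − V_t)² = (2.2/2)×(3.33 − 1.3)² = 1.1×2.03² = 4.55 mA.
V_DS = V_DD − I_D·R_D = 12 − 4.55×0.56 = 9.45 V.
Saturation requires V_DS ≥ V_GS − V_t = 2.03 V; 9.45 ≥ 2.03 ✓.

I_D ≈ 4.5 mA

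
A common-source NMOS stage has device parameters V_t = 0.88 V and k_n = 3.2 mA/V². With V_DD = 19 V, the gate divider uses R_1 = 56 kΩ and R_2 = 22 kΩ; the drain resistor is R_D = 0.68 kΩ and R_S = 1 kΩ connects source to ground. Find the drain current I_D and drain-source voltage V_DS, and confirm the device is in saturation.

V_G = V_DD·R_2/(R_1+R_2) = 19×22/78 = 5.36 V.
Assume saturation: I_D = (k_n/2)(V_GS − V_t)² with V_GS = V_G − I_D·R_S = 5.36 − 1·I_D.
Substituting gives 1.6·I_D² − 15.3·I_D + 32.1 = 0, with roots I_D = 3.09 or 6.49 mA.
The root I_D = 6.49 mA gives V_GS = -1.13 V ≤ V_t, so take I_D = 3.09 mA.
Then V_GS = 2.27 V and V_DS = V_DD − I_D(R_D+R_S) = 19 − 3.09×1.68 = 13.8 V.
Saturation requires V_DS ≥ V_GS − V_t = 1.39 V; 13.8 ≥ 1.39 ✓.

I_D ≈ 3.1 mA, V_DS ≈ 14 V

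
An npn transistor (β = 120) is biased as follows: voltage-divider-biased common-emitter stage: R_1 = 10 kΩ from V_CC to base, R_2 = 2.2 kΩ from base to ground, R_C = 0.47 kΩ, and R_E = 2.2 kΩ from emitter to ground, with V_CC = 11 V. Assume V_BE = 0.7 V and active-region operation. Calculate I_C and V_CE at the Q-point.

I_C ≈ 0.57 mA, V_CE ≈ 9.5 V

Thevenize the base divider: V_Th = V_CC·R_2/(R_1+R_2) = 11×2.2/12.2 = 1.98 V, R_Th = R_1‖R_2 = 1.8 kΩ.
Base-emitter loop: V_Th = I_B·R_Th + V_BE + (β+1)I_B·R_E, so I_B = (1.98 − 0.7) / (1.8 + 121×2.2) = 0.00479 mA.
I_C = β·I_B = 120×0.00479 = 0.575 mA, and I_E = (β+1)I_B = 0.58 mA.
V_CE = V_CC − I_C·R_C − I_E·R_E = 11 − 0.575×0.47 − 0.58×2.2 = 9.45 V.
V_CE = 9.45 V > 0.2 V confirms active-region operation.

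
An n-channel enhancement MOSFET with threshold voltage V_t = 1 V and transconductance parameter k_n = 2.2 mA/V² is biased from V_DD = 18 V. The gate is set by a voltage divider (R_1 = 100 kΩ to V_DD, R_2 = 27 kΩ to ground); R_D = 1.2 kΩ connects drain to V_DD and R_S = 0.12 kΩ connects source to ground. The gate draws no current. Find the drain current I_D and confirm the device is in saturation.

V_G = V_DD·R_2/(R_1+R_2) = 18×27/127 = 3.83 V.
Assume saturation: I_D = (k_n/2)(V_GS − V_t)² with V_GS = V_G − I_D·R_S = 3.83 − 0.12·I_D.
Substituting gives 0.0158·I_D² − 1.75·I_D + 8.79 = 0, with roots I_D = 5.29 or 105 mA.
The root I_D = 105 mA gives V_GS = -8.77 V ≤ V_t, so take I_D = 5.29 mA.
Then V_GS = 3.19 V and V_DS = V_DD − I_D(R_D+R_S) = 18 − 5.29×1.32 = 11 V.
Saturation requires V_DS ≥ V_GS − V_t = 2.19 V; 11 ≥ 2.19 ✓.

I_D ≈ 5.3 mA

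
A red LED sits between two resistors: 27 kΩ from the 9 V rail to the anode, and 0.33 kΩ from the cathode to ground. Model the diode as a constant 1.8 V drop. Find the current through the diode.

I ≈ 0.26 mA

The two resistors are in series with the diode, so KVL gives 9 = I·27 + 1.8 + I·0.33.
I = (9 − 1.8) / (27 + 0.33) kΩ = 7.2 / 27.3 = 0.263 mA.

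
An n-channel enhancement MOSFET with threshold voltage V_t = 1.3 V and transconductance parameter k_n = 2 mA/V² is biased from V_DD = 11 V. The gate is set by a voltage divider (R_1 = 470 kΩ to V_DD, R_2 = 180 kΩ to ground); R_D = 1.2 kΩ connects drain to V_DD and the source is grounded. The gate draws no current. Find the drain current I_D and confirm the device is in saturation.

V_G = V_DD·R_2/(R_1+R_2) = 11×180/650 = 3.05 V. With the source grounded, V_GS = V_G = 3.05 V.
Assume saturation: I_D = (k_n/2)(V_GS − V_t)² = (2/2)×(3.05 − 1.3)² = 1×1.75² = 3.05 mA.
V_DS = V_DD − I_D·R_D = 11 − 3.05×1.2 = 7.34 V.
Saturation requires V_DS ≥ V_GS − V_t = 1.75 V; 7.34 ≥ 1.75 ✓.

I_D ≈ 3 mA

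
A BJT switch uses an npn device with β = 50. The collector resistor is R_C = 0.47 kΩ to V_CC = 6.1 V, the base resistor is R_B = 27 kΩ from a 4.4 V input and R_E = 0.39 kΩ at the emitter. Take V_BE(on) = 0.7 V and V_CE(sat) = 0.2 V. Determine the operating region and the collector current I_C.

Assume active. Base-emitter loop: I_B = (V_BB − V_BE)/(R_B + (β+1)R_E) = (4.4 − 0.7)/(27 + 51×0.39) = 0.0789 mA.
I_C = β·I_B = 50×0.0789 = 3.95 mA.
V_CE = V_CC − I_C·R_C − I_E·R_E = 6.1 − 3.95×0.47 − 4.02×0.39 = 2.68 V > V_CE(sat), so the active-region assumption holds.

active; I_C ≈ 3.9 mA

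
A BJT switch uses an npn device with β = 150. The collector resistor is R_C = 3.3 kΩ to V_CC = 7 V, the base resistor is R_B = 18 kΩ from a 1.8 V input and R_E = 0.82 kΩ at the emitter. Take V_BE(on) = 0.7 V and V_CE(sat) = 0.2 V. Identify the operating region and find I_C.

active; I_C ≈ 1.2 mA

Assume active. Base-emitter loop: I_B = (V_BB − V_BE)/(R_B + (β+1)R_E) = (1.8 − 0.7)/(18 + 151×0.82) = 0.00776 mA.
I_C = β·I_B = 150×0.00776 = 1.16 mA.
V_CE = V_CC − I_C·R_C − I_E·R_E = 7 − 1.16×3.3 − 1.17×0.82 = 2.2 V > V_CE(sat), so the active-region assumption holds.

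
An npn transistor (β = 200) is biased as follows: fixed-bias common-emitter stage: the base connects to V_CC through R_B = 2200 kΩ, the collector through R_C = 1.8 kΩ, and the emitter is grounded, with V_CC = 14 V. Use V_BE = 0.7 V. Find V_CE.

Base loop: V_CC = I_B·R_B + V_BE, so I_B = (14 − 0.7)/2200 kΩ = 0.00605 mA.
In the active region I_C = β·I_B = 200 × 0.00605 = 1.21 mA.
Collector loop: V_CE = V_CC − I_C·R_C = 14 − 1.21×1.8 = 11.8 V.
Since V_CE = 11.8 V > V_CE(sat) ≈ 0.2 V, the transistor is in the active region as assumed.

V_CE ≈ 12 V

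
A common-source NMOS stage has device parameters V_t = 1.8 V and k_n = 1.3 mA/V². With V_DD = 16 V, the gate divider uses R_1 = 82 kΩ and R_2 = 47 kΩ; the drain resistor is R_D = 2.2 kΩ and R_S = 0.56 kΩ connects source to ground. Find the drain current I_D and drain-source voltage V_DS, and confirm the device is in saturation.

I_D ≈ 3.2 mA, V_DS ≈ 7.1 V

V_G = V_DD·R_2/(R_1+R_2) = 16×47/129 = 5.83 V.
Assume saturation: I_D = (k_n/2)(V_GS − V_t)² with V_GS = V_G − I_D·R_S = 5.83 − 0.56·I_D.
Substituting gives 0.204·I_D² − 3.93·I_D + 10.6 = 0, with roots I_D = 3.22 or 16.1 mA.
The root I_D = 16.1 mA gives V_GS = -3.17 V ≤ V_t, so take I_D = 3.22 mA.
Then V_GS = 4.03 V and V_DS = V_DD − I_D(R_D+R_S) = 16 − 3.22×2.76 = 7.11 V.
Saturation requires V_DS ≥ V_GS − V_t = 2.23 V; 7.11 ≥ 2.23 ✓.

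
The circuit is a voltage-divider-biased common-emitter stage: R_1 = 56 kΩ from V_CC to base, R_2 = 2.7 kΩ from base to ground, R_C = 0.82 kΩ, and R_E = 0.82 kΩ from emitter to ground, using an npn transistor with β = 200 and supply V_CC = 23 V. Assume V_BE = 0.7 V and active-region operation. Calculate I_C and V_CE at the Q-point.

Thevenize the base divider: V_Th = V_CC·R_2/(R_1+R_2) = 23×2.7/58.7 = 1.06 V, R_Th = R_1‖R_2 = 2.58 kΩ.
Base-emitter loop: V_Th = I_B·R_Th + V_BE + (β+1)I_B·R_E, so I_B = (1.06 − 0.7) / (2.58 + 201×0.82) = 0.00214 mA.
I_C = β·I_B = 200×0.00214 = 0.428 mA, and I_E = (β+1)I_B = 0.43 mA.
V_CE = V_CC − I_C·R_C − I_E·R_E = 23 − 0.428×0.82 − 0.43×0.82 = 22.3 V.
V_CE = 22.3 V > 0.2 V confirms active-region operation.

I_C ≈ 0.43 mA, V_CE ≈ 22 V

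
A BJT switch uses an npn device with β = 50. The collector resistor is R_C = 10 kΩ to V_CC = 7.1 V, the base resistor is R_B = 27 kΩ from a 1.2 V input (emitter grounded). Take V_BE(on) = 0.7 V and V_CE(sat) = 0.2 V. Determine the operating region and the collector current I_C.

Assume active: I_B = (1.2 − 0.7)/27 = 0.0185 mA, giving I_C = β·I_B = 0.926 mA.
But then V_CE = 7.1 − 0.926×10 = -2.16 V < V_CE(sat) = 0.2 V — impossible in the active region.
So the transistor is saturated. With V_CE = 0.2 V, I_C = (V_CC − 0.2)/R_C = 6.9/10 = 0.69 mA.
Check: β·I_B = 0.926 mA > I_C = 0.69 mA, confirming saturation.

saturation; I_C ≈ 0.69 mA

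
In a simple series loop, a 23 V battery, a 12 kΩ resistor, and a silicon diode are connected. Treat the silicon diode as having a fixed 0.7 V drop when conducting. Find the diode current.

I ≈ 1.9 mA

KVL around the loop: 23 = V_D + I·R = 0.7 + I × 12 kΩ.
So I = (23 − 0.7) / 12 kΩ = 22.3 / 12 = 1.86 mA.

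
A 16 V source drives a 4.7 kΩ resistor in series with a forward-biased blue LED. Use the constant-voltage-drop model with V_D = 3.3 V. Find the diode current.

I ≈ 2.7 mA

KVL around the loop: 16 = V_D + I·R = 3.3 + I × 4.7 kΩ.
So I = (16 − 3.3) / 4.7 kΩ = 12.7 / 4.7 = 2.7 mA.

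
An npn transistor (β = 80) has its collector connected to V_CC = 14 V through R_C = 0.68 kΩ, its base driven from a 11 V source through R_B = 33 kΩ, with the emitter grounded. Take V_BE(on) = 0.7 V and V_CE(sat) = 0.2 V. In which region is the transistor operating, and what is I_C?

saturation; I_C ≈ 20 mA

Assume active: I_B = (11 − 0.7)/33 = 0.312 mA, giving I_C = β·I_B = 25 mA.
But then V_CE = 14 − 25×0.68 = -2.98 V < V_CE(sat) = 0.2 V — impossible in the active region.
So the transistor is saturated. With V_CE = 0.2 V, I_C = (V_CC − 0.2)/R_C = 13.8/0.68 = 20.3 mA.
Check: β·I_B = 25 mA > I_C = 20.3 mA, confirming saturation.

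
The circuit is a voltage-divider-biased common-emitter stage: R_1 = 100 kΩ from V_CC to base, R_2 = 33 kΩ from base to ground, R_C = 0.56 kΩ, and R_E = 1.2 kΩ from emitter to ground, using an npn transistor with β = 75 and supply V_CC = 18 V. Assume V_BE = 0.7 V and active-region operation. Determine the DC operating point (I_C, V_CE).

Thevenize the base divider: V_Th = V_CC·R_2/(R_1+R_2) = 18×33/133 = 4.47 V, R_Th = R_1‖R_2 = 24.8 kΩ.
Base-emitter loop: V_Th = I_B·R_Th + V_BE + (β+1)I_B·R_E, so I_B = (4.47 − 0.7) / (24.8 + 76×1.2) = 0.0325 mA.
I_C = β·I_B = 75×0.0325 = 2.43 mA, and I_E = (β+1)I_B = 2.47 mA.
V_CE = V_CC − I_C·R_C − I_E·R_E = 18 − 2.43×0.56 − 2.47×1.2 = 13.7 V.
V_CE = 13.7 V > 0.2 V confirms active-region operation.

I_C ≈ 2.4 mA, V_CE ≈ 14 V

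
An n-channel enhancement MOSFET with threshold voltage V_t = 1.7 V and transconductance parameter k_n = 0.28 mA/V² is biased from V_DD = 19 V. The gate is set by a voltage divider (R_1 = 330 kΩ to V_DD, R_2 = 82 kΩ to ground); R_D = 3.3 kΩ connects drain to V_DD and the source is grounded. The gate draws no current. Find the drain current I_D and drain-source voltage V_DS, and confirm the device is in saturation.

V_G = V_DD·R_2/(R_1+R_2) = 19×82/412 = 3.78 V. With the source grounded, V_GS = V_G = 3.78 V.
Assume saturation: I_D = (k_n/2)(V_GS − V_t)² = (0.28/2)×(3.78 − 1.7)² = 0.14×2.08² = 0.607 mA.
V_DS = V_DD − I_D·R_D = 19 − 0.607×3.3 = 17 V.
Saturation requires V_DS ≥ V_GS − V_t = 2.08 V; 17 ≥ 2.08 ✓.

I_D ≈ 0.61 mA, V_DS ≈ 17 V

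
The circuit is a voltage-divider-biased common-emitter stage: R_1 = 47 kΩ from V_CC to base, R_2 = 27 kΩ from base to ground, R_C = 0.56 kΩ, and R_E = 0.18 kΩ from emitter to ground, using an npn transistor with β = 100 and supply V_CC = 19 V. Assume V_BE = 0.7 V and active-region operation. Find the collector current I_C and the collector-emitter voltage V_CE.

I_C ≈ 18 mA, V_CE ≈ 5.9 V

Thevenize the base divider: V_Th = V_CC·R_2/(R_1+R_2) = 19×27/74 = 6.93 V, R_Th = R_1‖R_2 = 17.1 kΩ.
Base-emitter loop: V_Th = I_B·R_Th + V_BE + (β+1)I_B·R_E, so I_B = (6.93 − 0.7) / (17.1 + 101×0.18) = 0.176 mA.
I_C = β·I_B = 100×0.176 = 17.6 mA, and I_E = (β+1)I_B = 17.8 mA.
V_CE = V_CC − I_C·R_C − I_E·R_E = 19 − 17.6×0.56 − 17.8×0.18 = 5.91 V.
V_CE = 5.91 V > 0.2 V confirms active-region operation.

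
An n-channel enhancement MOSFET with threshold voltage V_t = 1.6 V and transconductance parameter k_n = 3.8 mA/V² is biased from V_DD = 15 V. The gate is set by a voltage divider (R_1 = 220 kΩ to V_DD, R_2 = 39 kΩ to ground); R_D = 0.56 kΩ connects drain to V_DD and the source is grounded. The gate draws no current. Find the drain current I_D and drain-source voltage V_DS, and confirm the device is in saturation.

I_D ≈ 0.82 mA, V_DS ≈ 15 V

V_G = V_DD·R_2/(R_1+R_2) = 15×39/259 = 2.26 V. With the source grounded, V_GS = V_G = 2.26 V.
Assume saturation: I_D = (k_n/2)(V_GS − V_t)² = (3.8/2)×(2.26 − 1.6)² = 1.9×0.659² = 0.824 mA.
V_DS = V_DD − I_D·R_D = 15 − 0.824×0.56 = 14.5 V.
Saturation requires V_DS ≥ V_GS − V_t = 0.659 V; 14.5 ≥ 0.659 ✓.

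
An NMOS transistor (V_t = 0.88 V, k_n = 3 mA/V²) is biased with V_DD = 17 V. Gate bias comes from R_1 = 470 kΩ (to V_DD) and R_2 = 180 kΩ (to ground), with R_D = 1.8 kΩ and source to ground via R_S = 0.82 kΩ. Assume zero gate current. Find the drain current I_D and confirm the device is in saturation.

I_D ≈ 3 mA

V_G = V_DD·R_2/(R_1+R_2) = 17×180/650 = 4.71 V.
Assume saturation: I_D = (k_n/2)(V_GS − V_t)² with V_GS = V_G − I_D·R_S = 4.71 − 0.82·I_D.
Substituting gives 1.01·I_D² − 10.4·I_D + 22 = 0, with roots I_D = 2.96 or 7.37 mA.
The root I_D = 7.37 mA gives V_GS = -1.34 V ≤ V_t, so take I_D = 2.96 mA.
Then V_GS = 2.28 V and V_DS = V_DD − I_D(R_D+R_S) = 17 − 2.96×2.62 = 9.26 V.
Saturation requires V_DS ≥ V_GS − V_t = 1.4 V; 9.26 ≥ 1.4 ✓.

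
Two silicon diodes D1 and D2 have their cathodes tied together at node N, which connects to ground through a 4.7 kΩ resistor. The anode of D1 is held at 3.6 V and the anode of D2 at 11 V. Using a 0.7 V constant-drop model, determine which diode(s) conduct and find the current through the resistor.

Only D2 conducts; I_R ≈ 2.2 mA

Assume both conduct. Then node N would need to be at both 3.6−0.7 = 2.9 V and 11−0.7 = 10.3 V, which is impossible.
Assume only D2 conducts: V_N = 11 − 0.7 = 10.3 V, so I_R = 10.3/4.7 = 2.19 mA.
Check D1: its anode-to-cathode voltage is 3.6 − 10.3 = -6.7 V < 0.7 V, so it is off. The assumption is consistent.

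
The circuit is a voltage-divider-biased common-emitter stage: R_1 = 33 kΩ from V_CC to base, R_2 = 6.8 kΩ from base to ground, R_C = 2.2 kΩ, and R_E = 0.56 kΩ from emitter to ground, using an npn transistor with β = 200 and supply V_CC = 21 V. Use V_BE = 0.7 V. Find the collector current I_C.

Thevenize the base divider: V_Th = V_CC·R_2/(R_1+R_2) = 21×6.8/39.8 = 3.59 V, R_Th = R_1‖R_2 = 5.64 kΩ.
Base-emitter loop: V_Th = I_B·R_Th + V_BE + (β+1)I_B·R_E, so I_B = (3.59 − 0.7) / (5.64 + 201×0.56) = 0.0244 mA.
I_C = β·I_B = 200×0.0244 = 4.89 mA, and I_E = (β+1)I_B = 4.91 mA.
V_CE = V_CC − I_C·R_C − I_E·R_E = 21 − 4.89×2.2 − 4.91×0.56 = 7.5 V.
V_CE = 7.5 V > 0.2 V confirms active-region operation.

I_C ≈ 4.9 mA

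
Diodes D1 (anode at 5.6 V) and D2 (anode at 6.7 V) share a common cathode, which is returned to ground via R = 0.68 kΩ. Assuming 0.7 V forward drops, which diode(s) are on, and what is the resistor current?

Assume both conduct. Then node N would need to be at both 5.6−0.7 = 4.9 V and 6.7−0.7 = 6 V, which is impossible.
Assume only D2 conducts: V_N = 6.7 − 0.7 = 6 V, so I_R = 6/0.68 = 8.82 mA.
Check D1: its anode-to-cathode voltage is 5.6 − 6 = -0.4 V < 0.7 V, so it is off. The assumption is consistent.

Only D2 conducts; I_R ≈ 8.8 mA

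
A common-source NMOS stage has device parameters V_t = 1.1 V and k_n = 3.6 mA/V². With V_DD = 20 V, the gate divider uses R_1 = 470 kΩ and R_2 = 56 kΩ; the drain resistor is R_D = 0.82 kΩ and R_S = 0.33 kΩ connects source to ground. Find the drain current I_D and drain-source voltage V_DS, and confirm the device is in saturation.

I_D ≈ 0.94 mA, V_DS ≈ 19 V

V_G = V_DD·R_2/(R_1+R_2) = 20×56/526 = 2.13 V.
Assume saturation: I_D = (k_n/2)(V_GS − V_t)² with V_GS = V_G − I_D·R_S = 2.13 − 0.33·I_D.
Substituting gives 0.196·I_D² − 2.22·I_D + 1.91 = 0, with roots I_D = 0.935 or 10.4 mA.
The root I_D = 10.4 mA gives V_GS = -1.3 V ≤ V_t, so take I_D = 0.935 mA.
Then V_GS = 1.82 V and V_DS = V_DD − I_D(R_D+R_S) = 20 − 0.935×1.15 = 18.9 V.
Saturation requires V_DS ≥ V_GS − V_t = 0.721 V; 18.9 ≥ 0.721 ✓.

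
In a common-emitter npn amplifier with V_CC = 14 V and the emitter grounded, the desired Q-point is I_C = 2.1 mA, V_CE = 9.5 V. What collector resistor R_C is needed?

Collector loop: V_CC = I_C·R_C + V_CE.
R_C = (V_CC − V_CE)/I_C = (14 − 9.5)/2.1 = 2.14 kΩ.

R_C ≈ 2.1 kΩ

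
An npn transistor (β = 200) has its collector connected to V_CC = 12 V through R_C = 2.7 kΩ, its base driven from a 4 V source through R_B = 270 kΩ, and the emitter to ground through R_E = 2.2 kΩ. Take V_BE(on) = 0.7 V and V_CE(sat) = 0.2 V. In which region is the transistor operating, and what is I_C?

Assume active. Base-emitter loop: I_B = (V_BB − V_BE)/(R_B + (β+1)R_E) = (4 − 0.7)/(270 + 201×2.2) = 0.00463 mA.
I_C = β·I_B = 200×0.00463 = 0.927 mA.
V_CE = V_CC − I_C·R_C − I_E·R_E = 12 − 0.927×2.7 − 0.931×2.2 = 7.45 V > V_CE(sat), so the active-region assumption holds.

active; I_C ≈ 0.93 mA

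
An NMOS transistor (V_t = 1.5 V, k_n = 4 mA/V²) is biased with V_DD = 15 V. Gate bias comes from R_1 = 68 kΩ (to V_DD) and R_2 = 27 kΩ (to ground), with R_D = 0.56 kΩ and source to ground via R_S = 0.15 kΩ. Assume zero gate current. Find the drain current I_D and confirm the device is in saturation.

V_G = V_DD·R_2/(R_1+R_2) = 15×27/95 = 4.26 V.
Assume saturation: I_D = (k_n/2)(V_GS − V_t)² with V_GS = V_G − I_D·R_S = 4.26 − 0.15·I_D.
Substituting gives 0.045·I_D² − 2.66·I_D + 15.3 = 0, with roots I_D = 6.45 or 52.6 mA.
The root I_D = 52.6 mA gives V_GS = -3.63 V ≤ V_t, so take I_D = 6.45 mA.
Then V_GS = 3.3 V and V_DS = V_DD − I_D(R_D+R_S) = 15 − 6.45×0.71 = 10.4 V.
Saturation requires V_DS ≥ V_GS − V_t = 1.8 V; 10.4 ≥ 1.8 ✓.

I_D ≈ 6.4 mA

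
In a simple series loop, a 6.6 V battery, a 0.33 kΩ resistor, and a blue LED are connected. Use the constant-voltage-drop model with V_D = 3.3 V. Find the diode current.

I ≈ 10 mA

KVL around the loop: 6.6 = V_D + I·R = 3.3 + I × 0.33 kΩ.
So I = (6.6 − 3.3) / 0.33 kΩ = 3.3 / 0.33 = 10 mA.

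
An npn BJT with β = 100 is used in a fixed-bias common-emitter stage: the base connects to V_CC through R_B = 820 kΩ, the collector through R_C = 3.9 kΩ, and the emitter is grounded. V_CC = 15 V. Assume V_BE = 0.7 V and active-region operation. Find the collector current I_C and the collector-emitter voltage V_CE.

Base loop: V_CC = I_B·R_B + V_BE, so I_B = (15 − 0.7)/820 kΩ = 0.0174 mA.
In the active region I_C = β·I_B = 100 × 0.0174 = 1.74 mA.
Collector loop: V_CE = V_CC − I_C·R_C = 15 − 1.74×3.9 = 8.2 V.
Since V_CE = 8.2 V > V_CE(sat) ≈ 0.2 V, the transistor is in the active region as assumed.

I_C ≈ 1.7 mA, V_CE ≈ 8.2 V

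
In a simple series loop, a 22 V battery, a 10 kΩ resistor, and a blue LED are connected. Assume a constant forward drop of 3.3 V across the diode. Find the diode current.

KVL around the loop: 22 = V_D + I·R = 3.3 + I × 10 kΩ.
So I = (22 − 3.3) / 10 kΩ = 18.7 / 10 = 1.87 mA.

I ≈ 1.9 mA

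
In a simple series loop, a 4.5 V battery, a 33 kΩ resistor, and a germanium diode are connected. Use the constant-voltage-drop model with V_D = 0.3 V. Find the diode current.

KVL around the loop: 4.5 = V_D + I·R = 0.3 + I × 33 kΩ.
So I = (4.5 − 0.3) / 33 kΩ = 4.2 / 33 = 0.127 mA.

I ≈ 0.13 mA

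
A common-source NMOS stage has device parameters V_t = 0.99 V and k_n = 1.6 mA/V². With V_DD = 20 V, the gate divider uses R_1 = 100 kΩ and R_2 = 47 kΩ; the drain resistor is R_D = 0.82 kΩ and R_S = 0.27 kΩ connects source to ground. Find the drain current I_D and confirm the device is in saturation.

V_G = V_DD·R_2/(R_1+R_2) = 20×47/147 = 6.39 V.
Assume saturation: I_D = (k_n/2)(V_GS − V_t)² with V_GS = V_G − I_D·R_S = 6.39 − 0.27·I_D.
Substituting gives 0.0583·I_D² − 3.33·I_D + 23.4 = 0, with roots I_D = 8.18 or 49 mA.
The root I_D = 49 mA gives V_GS = -6.84 V ≤ V_t, so take I_D = 8.18 mA.
Then V_GS = 4.19 V and V_DS = V_DD − I_D(R_D+R_S) = 20 − 8.18×1.09 = 11.1 V.
Saturation requires V_DS ≥ V_GS − V_t = 3.2 V; 11.1 ≥ 3.2 ✓.

I_D ≈ 8.2 mA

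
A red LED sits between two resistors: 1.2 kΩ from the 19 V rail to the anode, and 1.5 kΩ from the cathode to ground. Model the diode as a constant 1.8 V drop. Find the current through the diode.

I ≈ 6.4 mA

The two resistors are in series with the diode, so KVL gives 19 = I·1.2 + 1.8 + I·1.5.
I = (19 − 1.8) / (1.2 + 1.5) kΩ = 17.2 / 2.7 = 6.37 mA.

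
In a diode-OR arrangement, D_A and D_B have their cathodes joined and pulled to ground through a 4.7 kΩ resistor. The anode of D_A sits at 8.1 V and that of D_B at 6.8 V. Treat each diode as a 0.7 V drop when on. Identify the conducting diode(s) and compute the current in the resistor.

Only D_A conducts; I_R ≈ 1.6 mA

Assume both conduct. Then node N would need to be at both 8.1−0.7 = 7.4 V and 6.8−0.7 = 6.1 V, which is impossible.
Assume only D_A conducts: V_N = 8.1 − 0.7 = 7.4 V, so I_R = 7.4/4.7 = 1.57 mA.
Check D_B: its anode-to-cathode voltage is 6.8 − 7.4 = -0.6 V < 0.7 V, so it is off. The assumption is consistent.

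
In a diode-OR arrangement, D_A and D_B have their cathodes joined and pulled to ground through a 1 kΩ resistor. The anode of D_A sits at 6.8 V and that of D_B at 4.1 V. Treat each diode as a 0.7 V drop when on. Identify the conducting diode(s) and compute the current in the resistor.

Only D_A conducts; I_R ≈ 6.1 mA

Assume both conduct. Then node N would need to be at both 6.8−0.7 = 6.1 V and 4.1−0.7 = 3.4 V, which is impossible.
Assume only D_A conducts: V_N = 6.8 − 0.7 = 6.1 V, so I_R = 6.1/1 = 6.1 mA.
Check D_B: its anode-to-cathode voltage is 4.1 − 6.1 = -2 V < 0.7 V, so it is off. The assumption is consistent.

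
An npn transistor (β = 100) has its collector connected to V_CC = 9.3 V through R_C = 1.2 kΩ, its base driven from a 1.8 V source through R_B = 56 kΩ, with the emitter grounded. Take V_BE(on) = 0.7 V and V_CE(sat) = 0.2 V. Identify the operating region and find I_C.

Assume active. Base-emitter loop: I_B = (V_BB − V_BE)/R_B = (1.8 − 0.7)/56 = 0.0196 mA.
I_C = β·I_B = 100×0.0196 = 1.96 mA.
V_CE = V_CC − I_C·R_C = 9.3 − 1.96×1.2 = 6.94 V > V_CE(sat), so the active-region assumption holds.

active; I_C ≈ 2 mA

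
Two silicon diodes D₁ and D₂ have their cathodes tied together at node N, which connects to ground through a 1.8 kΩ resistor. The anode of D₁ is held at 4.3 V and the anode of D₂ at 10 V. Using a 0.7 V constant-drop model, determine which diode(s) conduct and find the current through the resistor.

Assume both conduct. Then node N would need to be at both 4.3−0.7 = 3.6 V and 10−0.7 = 9.3 V, which is impossible.
Assume only D₂ conducts: V_N = 10 − 0.7 = 9.3 V, so I_R = 9.3/1.8 = 5.17 mA.
Check D₁: its anode-to-cathode voltage is 4.3 − 9.3 = -5 V < 0.7 V, so it is off. The assumption is consistent.

Only D₂ conducts; I_R ≈ 5.2 mA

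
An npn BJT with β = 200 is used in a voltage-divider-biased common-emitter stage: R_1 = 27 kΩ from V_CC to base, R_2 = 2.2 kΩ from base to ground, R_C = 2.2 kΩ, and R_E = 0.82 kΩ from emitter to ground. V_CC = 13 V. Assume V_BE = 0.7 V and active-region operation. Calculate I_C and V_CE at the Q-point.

I_C ≈ 0.33 mA, V_CE ≈ 12 V

Thevenize the base divider: V_Th = V_CC·R_2/(R_1+R_2) = 13×2.2/29.2 = 0.979 V, R_Th = R_1‖R_2 = 2.03 kΩ.
Base-emitter loop: V_Th = I_B·R_Th + V_BE + (β+1)I_B·R_E, so I_B = (0.979 − 0.7) / (2.03 + 201×0.82) = 0.00167 mA.
I_C = β·I_B = 200×0.00167 = 0.335 mA, and I_E = (β+1)I_B = 0.337 mA.
V_CE = V_CC − I_C·R_C − I_E·R_E = 13 − 0.335×2.2 − 0.337×0.82 = 12 V.
V_CE = 12 V > 0.2 V confirms active-region operation.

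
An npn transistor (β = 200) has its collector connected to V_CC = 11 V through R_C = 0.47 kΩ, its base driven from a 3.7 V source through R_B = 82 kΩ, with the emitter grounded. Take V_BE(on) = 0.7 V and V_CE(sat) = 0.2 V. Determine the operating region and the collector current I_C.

active; I_C ≈ 7.3 mA

Assume active. Base-emitter loop: I_B = (V_BB − V_BE)/R_B = (3.7 − 0.7)/82 = 0.0366 mA.
I_C = β·I_B = 200×0.0366 = 7.32 mA.
V_CE = V_CC − I_C·R_C = 11 − 7.32×0.47 = 7.56 V > V_CE(sat), so the active-region assumption holds.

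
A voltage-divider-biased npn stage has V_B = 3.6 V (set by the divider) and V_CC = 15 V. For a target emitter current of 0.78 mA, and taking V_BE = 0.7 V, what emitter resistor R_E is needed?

R_E ≈ 3.7 kΩ

V_E = V_B − V_BE = 3.6 − 0.7 = 2.9 V.
R_E = V_E / I_E = 2.9 / 0.78 = 3.72 kΩ.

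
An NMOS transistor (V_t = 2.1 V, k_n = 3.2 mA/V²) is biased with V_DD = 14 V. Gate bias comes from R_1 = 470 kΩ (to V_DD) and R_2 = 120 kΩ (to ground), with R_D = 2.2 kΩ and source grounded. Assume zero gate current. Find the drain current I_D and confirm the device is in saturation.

V_G = V_DD·R_2/(R_1+R_2) = 14×120/590 = 2.85 V. With the source grounded, V_GS = V_G = 2.85 V.
Assume saturation: I_D = (k_n/2)(V_GS − V_t)² = (3.2/2)×(2.85 − 2.1)² = 1.6×0.747² = 0.894 mA.
V_DS = V_DD − I_D·R_D = 14 − 0.894×2.2 = 12 V.
Saturation requires V_DS ≥ V_GS − V_t = 0.747 V; 12 ≥ 0.747 ✓.

I_D ≈ 0.89 mA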